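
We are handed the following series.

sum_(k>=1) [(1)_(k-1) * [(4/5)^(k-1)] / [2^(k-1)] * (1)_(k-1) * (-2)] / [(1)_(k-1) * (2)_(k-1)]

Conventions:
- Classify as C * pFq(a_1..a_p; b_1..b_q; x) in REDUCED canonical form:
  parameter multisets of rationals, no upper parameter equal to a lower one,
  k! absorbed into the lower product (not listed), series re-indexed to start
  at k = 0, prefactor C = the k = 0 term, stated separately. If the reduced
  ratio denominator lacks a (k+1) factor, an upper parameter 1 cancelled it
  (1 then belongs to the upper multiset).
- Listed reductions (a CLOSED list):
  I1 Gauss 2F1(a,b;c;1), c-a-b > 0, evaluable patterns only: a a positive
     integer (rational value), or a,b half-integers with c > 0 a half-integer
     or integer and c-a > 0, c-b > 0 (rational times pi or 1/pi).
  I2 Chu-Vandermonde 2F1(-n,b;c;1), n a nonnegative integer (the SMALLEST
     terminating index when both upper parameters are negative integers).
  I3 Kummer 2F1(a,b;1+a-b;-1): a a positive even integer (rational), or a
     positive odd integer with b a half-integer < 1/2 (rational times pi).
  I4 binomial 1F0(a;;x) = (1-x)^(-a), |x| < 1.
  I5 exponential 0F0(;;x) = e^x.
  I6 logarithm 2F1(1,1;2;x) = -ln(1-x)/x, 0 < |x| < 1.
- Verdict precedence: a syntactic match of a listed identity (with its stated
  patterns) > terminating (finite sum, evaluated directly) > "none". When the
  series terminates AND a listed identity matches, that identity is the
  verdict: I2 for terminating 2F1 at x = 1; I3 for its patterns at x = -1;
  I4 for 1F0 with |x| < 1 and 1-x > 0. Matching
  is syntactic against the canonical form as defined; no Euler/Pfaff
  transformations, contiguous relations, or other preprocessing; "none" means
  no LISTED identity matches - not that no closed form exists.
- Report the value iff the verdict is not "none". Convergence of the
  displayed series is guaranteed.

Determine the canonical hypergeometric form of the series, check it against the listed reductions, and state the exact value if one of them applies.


Prefactor -2, argument 2/5: 2F1 with upper {1, 1} over lower {2}. Verdict: the logarithmic series (I6) matches (the logarithm: parameters (1,1;2), x = 2/5). Hence: 5 * ln(3/5).

Key observation: x = (2/5) and (1)_k (C = -2) is k! itself.
Term ratio: r(k) = (2/5) * (k+1) (k+1) / [(k+2) (k+1)] - rational in k. x = (2/5); t_0 = -2; negate the roots.


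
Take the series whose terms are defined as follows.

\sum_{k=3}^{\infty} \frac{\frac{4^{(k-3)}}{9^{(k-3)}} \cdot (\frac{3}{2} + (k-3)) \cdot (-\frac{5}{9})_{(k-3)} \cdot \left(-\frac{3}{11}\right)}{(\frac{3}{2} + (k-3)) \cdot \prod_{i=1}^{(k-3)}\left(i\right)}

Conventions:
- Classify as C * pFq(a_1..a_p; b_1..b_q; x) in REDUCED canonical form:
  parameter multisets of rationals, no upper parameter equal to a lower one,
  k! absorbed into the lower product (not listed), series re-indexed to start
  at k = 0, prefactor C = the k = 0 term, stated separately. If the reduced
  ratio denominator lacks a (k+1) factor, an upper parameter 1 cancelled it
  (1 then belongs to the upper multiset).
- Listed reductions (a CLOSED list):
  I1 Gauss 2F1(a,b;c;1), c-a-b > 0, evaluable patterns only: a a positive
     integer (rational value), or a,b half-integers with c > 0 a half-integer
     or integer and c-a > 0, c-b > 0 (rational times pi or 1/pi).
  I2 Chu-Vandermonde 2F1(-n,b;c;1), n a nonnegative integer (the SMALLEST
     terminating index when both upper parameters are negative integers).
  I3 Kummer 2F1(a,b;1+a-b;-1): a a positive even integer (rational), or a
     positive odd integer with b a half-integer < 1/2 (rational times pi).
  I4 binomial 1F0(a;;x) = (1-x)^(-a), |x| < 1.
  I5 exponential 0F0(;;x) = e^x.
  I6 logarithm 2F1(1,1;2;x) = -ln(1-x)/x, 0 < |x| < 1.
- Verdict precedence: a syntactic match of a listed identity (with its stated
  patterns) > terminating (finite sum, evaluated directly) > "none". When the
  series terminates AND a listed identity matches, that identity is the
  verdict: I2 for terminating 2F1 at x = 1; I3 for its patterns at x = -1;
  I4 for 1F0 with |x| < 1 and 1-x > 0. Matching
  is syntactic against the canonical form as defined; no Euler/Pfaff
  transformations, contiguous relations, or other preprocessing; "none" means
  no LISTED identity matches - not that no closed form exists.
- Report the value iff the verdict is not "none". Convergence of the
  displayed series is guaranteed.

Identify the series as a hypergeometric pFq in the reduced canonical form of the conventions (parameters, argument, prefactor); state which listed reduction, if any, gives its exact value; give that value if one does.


With C = -\frac{3}{11}: the canonical form is 1F0(-\frac{5}{9}; -; \frac{4}{9}). Verdict: this is the binomial series (I4) (the 1F0 binomial series: exponent 5/9, x = \frac{4}{9}). Its exact value is \left(-\frac{3}{11}\right) \cdot \left(\frac{5}{9}\right)^{\frac{5}{9}}.

Key observation: with t_0 = -\frac{3}{11}, the two geometric factors (prefactor -3/11) combine into one argument.
Step ratio: r(k) = \frac{4}{9} * (k-\frac{5}{9}) / [(k+1)] ; factor over Q: parameters, x = \frac{4}{9}, and C = -\frac{3}{11}.


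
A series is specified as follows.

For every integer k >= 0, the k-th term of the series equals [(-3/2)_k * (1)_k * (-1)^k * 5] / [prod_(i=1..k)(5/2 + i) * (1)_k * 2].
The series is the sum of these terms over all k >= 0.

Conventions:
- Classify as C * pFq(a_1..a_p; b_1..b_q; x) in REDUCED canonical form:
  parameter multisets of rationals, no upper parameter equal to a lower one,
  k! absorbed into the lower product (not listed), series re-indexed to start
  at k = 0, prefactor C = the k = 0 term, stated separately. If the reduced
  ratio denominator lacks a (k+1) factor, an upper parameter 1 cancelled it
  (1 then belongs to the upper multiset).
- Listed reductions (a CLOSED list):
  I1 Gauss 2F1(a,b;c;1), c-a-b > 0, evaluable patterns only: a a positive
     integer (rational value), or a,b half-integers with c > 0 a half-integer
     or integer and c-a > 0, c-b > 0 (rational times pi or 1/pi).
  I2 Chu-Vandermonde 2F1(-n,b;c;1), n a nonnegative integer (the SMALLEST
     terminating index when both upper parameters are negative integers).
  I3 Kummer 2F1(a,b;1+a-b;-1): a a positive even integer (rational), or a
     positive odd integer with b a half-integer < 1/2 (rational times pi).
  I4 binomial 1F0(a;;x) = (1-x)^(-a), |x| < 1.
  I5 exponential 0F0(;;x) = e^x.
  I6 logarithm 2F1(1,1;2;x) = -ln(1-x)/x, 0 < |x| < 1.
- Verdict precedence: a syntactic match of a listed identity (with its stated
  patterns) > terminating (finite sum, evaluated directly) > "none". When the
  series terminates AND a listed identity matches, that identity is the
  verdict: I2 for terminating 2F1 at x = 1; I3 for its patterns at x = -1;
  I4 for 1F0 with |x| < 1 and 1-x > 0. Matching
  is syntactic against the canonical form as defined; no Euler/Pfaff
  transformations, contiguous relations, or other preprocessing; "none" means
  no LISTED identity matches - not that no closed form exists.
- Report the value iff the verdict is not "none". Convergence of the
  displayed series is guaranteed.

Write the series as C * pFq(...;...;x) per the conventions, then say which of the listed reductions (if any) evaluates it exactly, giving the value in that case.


With C = 5/2: the canonical form is 2F1(-3/2, 1; 7/2; -1). Verdict at x = -1: the Kummer evaluation I3 matches (x = -1; c = 7/2 equals 1+a-b for upper {-3/2, 1}: listed pattern). Sum: (75/64) * pi.

First insight: x = (-1) and the lower running product (prefactor 5/2) is a rising factorial.
Term ratio: r(k) = (-1) * (k-3/2) (k+1) / [(k+7/2) (k+1)] - poly over poly, x = (-1) from leading terms; C = 5/2 at k = 0.


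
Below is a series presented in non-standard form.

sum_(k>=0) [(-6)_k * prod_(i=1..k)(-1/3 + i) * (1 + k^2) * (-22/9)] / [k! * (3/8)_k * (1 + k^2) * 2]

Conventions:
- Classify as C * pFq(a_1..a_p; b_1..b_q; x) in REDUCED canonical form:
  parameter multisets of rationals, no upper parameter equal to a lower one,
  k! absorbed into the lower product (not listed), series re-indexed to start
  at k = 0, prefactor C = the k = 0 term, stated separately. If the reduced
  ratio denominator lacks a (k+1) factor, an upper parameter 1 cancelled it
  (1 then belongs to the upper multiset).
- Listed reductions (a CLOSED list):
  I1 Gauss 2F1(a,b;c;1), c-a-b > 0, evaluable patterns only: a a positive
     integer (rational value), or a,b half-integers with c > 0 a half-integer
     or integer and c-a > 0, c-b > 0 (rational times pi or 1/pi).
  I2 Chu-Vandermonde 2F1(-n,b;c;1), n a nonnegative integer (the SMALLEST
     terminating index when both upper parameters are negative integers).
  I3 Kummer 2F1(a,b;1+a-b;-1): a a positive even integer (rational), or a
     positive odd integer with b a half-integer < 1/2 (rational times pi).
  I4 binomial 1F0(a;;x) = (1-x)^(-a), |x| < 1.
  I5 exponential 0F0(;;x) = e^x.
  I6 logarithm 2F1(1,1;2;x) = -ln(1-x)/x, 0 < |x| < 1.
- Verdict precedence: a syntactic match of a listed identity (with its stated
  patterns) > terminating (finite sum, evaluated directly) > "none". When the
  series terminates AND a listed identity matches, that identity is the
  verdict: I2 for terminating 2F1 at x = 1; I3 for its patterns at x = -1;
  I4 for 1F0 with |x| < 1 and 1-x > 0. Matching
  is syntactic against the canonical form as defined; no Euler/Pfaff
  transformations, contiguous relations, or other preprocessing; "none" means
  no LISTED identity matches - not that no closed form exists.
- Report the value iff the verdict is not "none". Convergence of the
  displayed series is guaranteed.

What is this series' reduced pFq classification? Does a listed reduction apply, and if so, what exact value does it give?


Key observation: with t_0 = -11/9, the constant factors (C = -11/9, x = 1) combine into one prefactor.
Step ratio: r(k) = 1 * (k-6) (k+2/3) / [(k+3/8) (k+1)] - poly over poly, x = 1 from leading terms; C = -11/9 at k = 0.

Prefactor -11/9, argument 1: 2F1 with upper {-6, 2/3} over lower {3/8}. Verdict: Vandermonde's identity (I2) applies (terminating 2F1 at x = 1 with n = 6, b = 2/3, c = 3/8). Exact value: 91126477/434187297.


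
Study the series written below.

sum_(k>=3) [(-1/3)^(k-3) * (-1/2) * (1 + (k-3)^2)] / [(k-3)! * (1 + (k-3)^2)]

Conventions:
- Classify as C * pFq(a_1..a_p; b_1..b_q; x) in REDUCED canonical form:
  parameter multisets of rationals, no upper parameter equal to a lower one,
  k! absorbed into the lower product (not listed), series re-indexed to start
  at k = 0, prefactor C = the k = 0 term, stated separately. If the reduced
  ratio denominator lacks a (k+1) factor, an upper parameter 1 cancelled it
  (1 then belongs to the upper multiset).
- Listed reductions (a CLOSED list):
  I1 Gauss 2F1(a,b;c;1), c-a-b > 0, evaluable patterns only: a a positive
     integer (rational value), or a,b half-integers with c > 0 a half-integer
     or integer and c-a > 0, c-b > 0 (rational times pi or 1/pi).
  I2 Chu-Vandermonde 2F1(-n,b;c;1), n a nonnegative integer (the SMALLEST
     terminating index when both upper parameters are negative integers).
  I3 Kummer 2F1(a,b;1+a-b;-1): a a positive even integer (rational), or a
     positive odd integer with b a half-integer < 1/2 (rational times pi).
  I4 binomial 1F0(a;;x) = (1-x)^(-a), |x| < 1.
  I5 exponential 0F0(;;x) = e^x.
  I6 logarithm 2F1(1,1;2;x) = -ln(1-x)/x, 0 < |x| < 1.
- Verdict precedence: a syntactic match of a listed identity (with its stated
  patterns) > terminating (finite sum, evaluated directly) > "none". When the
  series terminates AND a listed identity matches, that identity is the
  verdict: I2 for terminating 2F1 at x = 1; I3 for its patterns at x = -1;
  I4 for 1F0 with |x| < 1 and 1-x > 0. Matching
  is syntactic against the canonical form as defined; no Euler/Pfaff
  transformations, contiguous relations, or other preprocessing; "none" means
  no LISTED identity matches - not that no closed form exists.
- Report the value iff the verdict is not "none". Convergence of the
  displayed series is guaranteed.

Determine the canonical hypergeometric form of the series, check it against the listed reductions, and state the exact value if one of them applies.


Structural cue: t_0 being -1/2, the factor k^2 + 1 cancels (top and bottom), leaving C = -1/2.
Step ratio: r(k) = (-1/3) * 1 / [(k+1)] ; factor over Q: parameters, x = (-1/3), and C = -1/2.

At argument -1/3: a 0F0 with upper {-}, lower {-}, scaled by C = -1/2. Verdict: exponential (I5) matches (the 0F0 exponential series at x = -1/3). Sum: (-1/2) * e^(-1/3).


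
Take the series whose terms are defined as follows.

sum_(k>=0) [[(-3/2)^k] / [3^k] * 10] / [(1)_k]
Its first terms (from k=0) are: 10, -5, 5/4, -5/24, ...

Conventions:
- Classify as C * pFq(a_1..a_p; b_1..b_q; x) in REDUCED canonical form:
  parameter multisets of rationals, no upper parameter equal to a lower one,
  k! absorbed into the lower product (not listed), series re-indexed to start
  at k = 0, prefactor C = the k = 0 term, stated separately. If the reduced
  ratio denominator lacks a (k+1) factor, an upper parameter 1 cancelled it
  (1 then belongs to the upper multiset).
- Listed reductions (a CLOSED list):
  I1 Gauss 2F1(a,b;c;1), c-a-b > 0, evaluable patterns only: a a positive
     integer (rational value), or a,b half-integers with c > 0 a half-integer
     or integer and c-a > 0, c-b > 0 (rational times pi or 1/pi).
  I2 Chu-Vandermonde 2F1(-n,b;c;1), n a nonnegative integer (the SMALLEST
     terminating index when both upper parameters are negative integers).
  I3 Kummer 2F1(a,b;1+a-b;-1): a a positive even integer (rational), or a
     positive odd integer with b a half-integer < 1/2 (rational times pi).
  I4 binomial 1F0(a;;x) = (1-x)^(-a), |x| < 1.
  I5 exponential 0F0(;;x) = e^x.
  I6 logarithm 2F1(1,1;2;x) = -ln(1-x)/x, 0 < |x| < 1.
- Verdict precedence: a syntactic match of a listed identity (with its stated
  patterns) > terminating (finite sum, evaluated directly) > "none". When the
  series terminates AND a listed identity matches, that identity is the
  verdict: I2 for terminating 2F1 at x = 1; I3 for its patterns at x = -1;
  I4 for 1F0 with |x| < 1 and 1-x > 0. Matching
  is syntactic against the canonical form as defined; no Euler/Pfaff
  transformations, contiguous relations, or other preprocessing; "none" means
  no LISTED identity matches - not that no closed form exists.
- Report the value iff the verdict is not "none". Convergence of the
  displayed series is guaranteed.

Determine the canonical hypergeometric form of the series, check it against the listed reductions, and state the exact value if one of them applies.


Prefactor 10, argument -1/2: 0F0 with upper {-} over lower {-}. Verdict: exponential (I5) matches (the 0F0 exponential series at x = -1/2). Value: 10 * e^(-1/2).

The tell: from the first term 10: (1)_k (prefactor 10) is k! itself.
Ratio: r(k) = (-1/2) * 1 / [(k+1)] - rational in k, leading ratio (-1/2); with t_0 = 10, classification follows.


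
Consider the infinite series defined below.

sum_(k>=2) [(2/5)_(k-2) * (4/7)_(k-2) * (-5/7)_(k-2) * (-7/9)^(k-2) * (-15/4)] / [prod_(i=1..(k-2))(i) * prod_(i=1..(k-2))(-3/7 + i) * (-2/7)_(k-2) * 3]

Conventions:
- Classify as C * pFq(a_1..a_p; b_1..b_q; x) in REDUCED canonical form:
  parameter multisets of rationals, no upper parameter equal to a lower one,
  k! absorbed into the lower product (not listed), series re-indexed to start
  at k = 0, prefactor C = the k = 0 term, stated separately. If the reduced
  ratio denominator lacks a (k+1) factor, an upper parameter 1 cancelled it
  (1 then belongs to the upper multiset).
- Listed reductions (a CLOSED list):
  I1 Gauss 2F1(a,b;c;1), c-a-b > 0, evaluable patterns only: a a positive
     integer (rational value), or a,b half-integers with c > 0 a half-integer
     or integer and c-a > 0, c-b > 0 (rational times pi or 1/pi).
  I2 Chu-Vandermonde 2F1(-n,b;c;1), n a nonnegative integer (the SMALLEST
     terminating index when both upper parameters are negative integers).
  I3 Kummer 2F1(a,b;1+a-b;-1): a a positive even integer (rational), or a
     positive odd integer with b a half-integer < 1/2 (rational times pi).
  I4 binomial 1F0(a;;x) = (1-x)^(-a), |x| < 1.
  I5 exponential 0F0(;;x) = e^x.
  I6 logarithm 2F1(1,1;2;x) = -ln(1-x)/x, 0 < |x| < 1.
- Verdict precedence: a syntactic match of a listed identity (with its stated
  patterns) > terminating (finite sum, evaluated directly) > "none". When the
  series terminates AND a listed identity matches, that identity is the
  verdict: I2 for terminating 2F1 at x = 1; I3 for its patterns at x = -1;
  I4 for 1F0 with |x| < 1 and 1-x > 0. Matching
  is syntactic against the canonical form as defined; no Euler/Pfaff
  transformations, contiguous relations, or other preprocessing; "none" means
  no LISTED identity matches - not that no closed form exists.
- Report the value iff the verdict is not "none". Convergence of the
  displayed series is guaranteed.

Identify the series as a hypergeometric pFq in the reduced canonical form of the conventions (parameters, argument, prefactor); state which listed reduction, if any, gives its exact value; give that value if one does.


x = -7/9 here; the reduced form reads 2F1, upper {-5/7, 2/5}, lower {-2/7}, C = -5/4. Verdict: none here - no I1-I6 shape fits x = -7/9 with lower {-2/7}.

The tell: x = (-7/9) and the lower running product (prefactor -5/4) is a rising factorial.
Consecutive-term ratio: r(k) = (-7/9) * (k-5/7) (k+2/5) / [(k-2/7) (k+1)] ; factor over Q: parameters, x = (-7/9), and C = -5/4.


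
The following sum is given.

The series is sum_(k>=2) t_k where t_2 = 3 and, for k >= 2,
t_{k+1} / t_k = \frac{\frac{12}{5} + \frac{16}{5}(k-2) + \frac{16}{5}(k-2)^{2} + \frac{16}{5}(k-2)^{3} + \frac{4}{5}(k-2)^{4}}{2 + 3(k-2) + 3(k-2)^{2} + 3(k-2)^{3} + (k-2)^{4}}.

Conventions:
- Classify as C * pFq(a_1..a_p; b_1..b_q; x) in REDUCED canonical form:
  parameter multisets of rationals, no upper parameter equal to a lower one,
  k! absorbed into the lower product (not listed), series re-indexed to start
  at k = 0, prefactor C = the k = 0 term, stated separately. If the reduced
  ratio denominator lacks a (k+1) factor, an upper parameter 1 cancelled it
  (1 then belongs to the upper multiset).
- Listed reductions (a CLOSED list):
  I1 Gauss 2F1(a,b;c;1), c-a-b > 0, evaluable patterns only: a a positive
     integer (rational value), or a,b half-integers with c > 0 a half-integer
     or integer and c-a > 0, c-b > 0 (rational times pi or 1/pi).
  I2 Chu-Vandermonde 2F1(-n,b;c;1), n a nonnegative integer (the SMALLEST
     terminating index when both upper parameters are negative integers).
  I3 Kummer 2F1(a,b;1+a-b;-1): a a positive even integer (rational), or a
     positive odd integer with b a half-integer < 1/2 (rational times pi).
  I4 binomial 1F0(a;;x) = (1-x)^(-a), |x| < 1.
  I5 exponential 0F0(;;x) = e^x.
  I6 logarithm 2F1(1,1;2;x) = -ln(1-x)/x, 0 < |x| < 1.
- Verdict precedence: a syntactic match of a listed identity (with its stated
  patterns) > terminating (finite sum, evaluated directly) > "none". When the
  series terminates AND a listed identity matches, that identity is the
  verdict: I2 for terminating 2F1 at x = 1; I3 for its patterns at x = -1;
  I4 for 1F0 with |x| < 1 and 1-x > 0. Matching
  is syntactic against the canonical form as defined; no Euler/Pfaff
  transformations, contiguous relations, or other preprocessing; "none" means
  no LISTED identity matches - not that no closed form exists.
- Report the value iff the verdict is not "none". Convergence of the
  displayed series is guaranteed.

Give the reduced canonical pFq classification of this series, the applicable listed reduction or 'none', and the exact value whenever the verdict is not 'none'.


This is 3 * 2F1(1, 3; 2; \frac{4}{5}) in reduced canonical form. Verdict: none. No listed pattern accepts 2F1(1, 3; 2; \frac{4}{5}).

First insight: t_0 being 3, cancel k^2 + 1 from the displayed ratio first; then C = 3.
Adjacent-term ratio: r(k) = \frac{4}{5} * (k+1) (k+3) / [(k+2) (k+1)] ; factor over Q: parameters, x = \frac{4}{5}, and C = 3.


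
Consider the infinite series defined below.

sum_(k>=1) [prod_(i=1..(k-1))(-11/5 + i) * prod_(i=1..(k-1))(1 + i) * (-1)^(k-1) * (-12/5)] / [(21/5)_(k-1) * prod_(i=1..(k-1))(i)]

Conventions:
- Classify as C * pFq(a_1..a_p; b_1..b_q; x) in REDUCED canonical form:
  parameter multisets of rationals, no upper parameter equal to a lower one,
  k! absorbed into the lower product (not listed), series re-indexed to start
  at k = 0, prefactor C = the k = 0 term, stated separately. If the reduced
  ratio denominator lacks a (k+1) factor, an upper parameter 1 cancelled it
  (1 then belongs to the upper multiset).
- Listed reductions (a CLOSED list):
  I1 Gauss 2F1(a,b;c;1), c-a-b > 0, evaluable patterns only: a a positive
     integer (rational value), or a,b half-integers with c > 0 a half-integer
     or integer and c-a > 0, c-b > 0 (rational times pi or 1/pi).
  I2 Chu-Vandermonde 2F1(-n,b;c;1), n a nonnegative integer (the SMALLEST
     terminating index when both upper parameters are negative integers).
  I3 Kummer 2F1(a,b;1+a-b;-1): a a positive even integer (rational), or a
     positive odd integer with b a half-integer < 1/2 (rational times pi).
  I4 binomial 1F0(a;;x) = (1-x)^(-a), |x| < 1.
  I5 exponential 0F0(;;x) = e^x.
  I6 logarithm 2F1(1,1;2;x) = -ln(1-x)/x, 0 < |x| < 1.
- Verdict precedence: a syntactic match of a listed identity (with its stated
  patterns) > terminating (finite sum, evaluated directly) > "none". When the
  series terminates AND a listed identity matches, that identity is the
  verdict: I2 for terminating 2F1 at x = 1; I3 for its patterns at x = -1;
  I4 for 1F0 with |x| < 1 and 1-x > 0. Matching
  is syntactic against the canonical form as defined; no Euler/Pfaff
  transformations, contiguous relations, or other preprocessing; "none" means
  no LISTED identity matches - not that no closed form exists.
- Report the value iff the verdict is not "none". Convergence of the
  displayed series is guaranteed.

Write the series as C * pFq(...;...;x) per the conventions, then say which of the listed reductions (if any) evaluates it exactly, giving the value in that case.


x = -1 here; the reduced form reads 2F1, upper {-6/5, 2}, lower {21/5}, C = -12/5. Verdict (x = -1): Kummer's theorem (I3) applies (x = -1; c = 21/5 equals 1+a-b for upper {-6/5, 2}: listed pattern). Sum: -96/25.

The tell: t_0 being -12/5, the running product (C = -12/5) telescopes to a rising factorial.
Step ratio: r(k) = (-1) * (k-6/5) (k+2) / [(k+21/5) (k+1)] - rational; roots negated = parameters, x = (-1), C = -12/5.


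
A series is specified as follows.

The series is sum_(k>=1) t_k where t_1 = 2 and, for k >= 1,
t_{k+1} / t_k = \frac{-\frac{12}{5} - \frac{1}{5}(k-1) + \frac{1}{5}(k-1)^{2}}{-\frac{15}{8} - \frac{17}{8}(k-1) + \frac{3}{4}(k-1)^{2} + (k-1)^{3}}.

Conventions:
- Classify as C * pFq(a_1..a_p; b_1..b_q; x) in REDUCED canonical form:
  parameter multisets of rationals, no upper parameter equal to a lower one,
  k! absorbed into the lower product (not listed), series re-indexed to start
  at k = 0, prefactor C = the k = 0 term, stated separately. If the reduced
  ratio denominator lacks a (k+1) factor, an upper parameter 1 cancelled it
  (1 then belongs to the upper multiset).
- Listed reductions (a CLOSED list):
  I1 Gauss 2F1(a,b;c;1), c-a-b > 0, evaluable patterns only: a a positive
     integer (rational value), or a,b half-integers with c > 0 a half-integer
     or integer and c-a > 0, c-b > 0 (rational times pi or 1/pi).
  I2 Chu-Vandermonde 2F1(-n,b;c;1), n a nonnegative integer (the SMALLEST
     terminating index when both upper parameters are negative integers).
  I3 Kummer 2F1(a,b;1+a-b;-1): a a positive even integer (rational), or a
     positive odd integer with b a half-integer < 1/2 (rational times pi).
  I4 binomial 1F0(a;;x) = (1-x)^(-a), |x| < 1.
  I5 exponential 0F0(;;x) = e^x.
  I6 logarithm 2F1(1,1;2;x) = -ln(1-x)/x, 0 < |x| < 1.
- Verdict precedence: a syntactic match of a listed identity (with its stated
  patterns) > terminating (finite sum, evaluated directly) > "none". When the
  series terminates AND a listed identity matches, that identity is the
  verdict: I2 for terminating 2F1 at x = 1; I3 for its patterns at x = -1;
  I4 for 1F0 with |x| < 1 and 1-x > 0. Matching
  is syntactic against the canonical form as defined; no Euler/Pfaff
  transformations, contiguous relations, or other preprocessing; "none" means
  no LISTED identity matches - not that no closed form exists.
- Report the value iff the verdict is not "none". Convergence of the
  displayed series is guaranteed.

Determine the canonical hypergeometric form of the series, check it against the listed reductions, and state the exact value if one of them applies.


At argument \frac{1}{5}: a 2F2 with upper {-4, 3}, lower {-\frac{3}{2}, \frac{5}{4}}, scaled by C = 2. Verdict: terminating (-4 upstairs). 5 nonzero terms in all; added directly. Hence: \frac{2578702}{414375}.

Key observation: from the first term 2: roots of the ratio polynomials (C = 2) are the negated parameters.
Term ratio: r(k) = \frac{1}{5} * (k-4) (k+3) / [(k-\frac{3}{2}) (k+\frac{5}{4}) (k+1)] ; factor over Q: parameters, x = \frac{1}{5}, and C = 2.


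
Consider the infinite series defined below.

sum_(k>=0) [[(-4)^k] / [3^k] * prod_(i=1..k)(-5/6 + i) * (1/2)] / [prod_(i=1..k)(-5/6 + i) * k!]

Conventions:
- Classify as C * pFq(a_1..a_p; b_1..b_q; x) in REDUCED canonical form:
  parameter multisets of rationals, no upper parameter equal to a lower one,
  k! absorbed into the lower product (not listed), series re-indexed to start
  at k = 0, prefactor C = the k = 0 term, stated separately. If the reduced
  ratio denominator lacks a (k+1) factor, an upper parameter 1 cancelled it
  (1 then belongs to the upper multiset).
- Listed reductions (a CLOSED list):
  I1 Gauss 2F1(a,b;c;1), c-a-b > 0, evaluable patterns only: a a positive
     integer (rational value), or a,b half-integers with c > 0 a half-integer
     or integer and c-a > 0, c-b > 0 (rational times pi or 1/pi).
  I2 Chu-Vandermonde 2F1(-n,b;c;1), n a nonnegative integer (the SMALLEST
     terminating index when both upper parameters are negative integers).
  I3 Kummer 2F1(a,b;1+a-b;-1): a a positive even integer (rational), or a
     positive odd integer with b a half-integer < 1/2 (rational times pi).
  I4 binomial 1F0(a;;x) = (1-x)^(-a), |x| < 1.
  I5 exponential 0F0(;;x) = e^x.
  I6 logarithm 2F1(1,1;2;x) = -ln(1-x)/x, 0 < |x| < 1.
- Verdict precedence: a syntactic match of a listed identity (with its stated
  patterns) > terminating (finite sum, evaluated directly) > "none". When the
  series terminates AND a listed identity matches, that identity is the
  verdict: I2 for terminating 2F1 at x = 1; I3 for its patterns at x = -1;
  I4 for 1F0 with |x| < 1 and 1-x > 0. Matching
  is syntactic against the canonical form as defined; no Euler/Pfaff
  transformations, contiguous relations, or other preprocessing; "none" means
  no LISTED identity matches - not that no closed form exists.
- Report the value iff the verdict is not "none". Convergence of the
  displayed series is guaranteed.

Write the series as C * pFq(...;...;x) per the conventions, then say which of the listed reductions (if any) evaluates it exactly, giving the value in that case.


This is 1/2 * 0F0(-; -; -4/3) in reduced canonical form. Verdict: this is exponential (I5) (the 0F0 exponential series at x = -4/3). Hence: (1/2) * e^(-4/3).

Key step: from the first term 1/2: the lower running product (C = 1/2) is a rising factorial.
Term ratio: r(k) = (-4/3) * 1 / [(k+1)] - rational in k. x = (-4/3); t_0 = 1/2; negate the roots.


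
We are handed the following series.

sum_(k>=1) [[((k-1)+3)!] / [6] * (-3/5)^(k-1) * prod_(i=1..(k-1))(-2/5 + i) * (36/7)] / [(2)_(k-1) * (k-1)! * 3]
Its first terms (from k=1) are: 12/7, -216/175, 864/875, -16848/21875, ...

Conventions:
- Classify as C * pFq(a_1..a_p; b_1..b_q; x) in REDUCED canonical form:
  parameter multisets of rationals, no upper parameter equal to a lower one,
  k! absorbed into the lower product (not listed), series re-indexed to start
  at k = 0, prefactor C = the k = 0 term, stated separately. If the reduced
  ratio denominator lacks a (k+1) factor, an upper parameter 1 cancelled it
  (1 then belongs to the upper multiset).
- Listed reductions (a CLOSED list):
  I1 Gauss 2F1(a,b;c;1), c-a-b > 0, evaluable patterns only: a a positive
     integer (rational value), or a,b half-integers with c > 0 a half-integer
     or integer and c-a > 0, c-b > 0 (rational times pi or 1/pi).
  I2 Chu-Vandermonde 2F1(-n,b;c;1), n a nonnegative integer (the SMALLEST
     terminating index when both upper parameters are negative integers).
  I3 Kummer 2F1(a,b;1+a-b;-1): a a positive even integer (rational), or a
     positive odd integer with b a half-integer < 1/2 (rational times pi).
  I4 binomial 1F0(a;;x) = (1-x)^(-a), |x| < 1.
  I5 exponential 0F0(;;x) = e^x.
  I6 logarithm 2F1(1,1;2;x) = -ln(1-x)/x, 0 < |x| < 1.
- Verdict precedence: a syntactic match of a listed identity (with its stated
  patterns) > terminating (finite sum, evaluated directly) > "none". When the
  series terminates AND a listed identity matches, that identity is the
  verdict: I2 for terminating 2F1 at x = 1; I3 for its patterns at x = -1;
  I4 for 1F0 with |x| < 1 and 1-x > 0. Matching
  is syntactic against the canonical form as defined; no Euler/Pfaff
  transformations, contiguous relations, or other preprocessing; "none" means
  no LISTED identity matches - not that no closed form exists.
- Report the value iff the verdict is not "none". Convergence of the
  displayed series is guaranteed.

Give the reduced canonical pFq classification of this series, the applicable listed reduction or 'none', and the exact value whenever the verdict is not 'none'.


Canonical form: C = 12/7 times 2F1 with upper {3/5, 4}, lower {2}, x = -3/5. Verdict: none here - no I1-I6 shape fits x = -3/5 with lower {2}.

The tell: t_0 being 12/7, the factorial ratio (C = 12/7) (k+a-1)!/(a-1)! is a rising factorial (a)_k.
Adjacent-term ratio: r(k) = (-3/5) * (k+3/5) (k+4) / [(k+2) (k+1)] - rational in k, leading ratio (-3/5); with t_0 = 12/7, classification follows.


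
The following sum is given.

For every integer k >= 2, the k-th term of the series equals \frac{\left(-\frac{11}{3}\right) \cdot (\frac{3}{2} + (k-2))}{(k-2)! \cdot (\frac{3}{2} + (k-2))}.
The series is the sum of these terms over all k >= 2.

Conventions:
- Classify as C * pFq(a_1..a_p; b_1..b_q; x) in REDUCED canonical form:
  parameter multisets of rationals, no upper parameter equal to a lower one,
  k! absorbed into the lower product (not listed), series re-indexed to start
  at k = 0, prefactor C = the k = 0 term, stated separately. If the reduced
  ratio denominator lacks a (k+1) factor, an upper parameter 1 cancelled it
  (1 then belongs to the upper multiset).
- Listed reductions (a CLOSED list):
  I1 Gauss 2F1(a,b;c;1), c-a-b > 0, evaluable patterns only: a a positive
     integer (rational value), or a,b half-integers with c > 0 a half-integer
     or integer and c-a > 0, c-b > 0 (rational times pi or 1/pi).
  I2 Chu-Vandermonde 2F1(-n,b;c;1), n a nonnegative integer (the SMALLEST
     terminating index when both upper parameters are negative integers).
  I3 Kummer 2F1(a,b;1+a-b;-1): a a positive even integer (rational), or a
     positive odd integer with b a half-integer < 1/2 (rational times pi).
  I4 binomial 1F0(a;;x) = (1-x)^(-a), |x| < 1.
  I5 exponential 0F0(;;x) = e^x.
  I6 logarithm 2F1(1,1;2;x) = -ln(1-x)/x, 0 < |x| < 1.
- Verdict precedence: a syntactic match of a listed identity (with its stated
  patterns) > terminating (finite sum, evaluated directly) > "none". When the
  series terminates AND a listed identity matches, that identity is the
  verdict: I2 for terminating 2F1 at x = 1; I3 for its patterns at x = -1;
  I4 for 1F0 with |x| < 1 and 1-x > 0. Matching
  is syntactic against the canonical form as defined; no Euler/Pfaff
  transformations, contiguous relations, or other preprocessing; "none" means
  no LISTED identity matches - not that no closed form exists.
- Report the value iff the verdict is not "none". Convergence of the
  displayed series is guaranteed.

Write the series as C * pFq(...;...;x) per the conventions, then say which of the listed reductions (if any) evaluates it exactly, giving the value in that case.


At argument 1: a 0F0 with upper {-}, lower {-}, scaled by C = -\frac{11}{3}. Verdict: the exponential series (I5) fires (the 0F0 exponential series at x = 1). Value: \left(-\frac{11}{3}\right) \cdot e^{1}.

Key observation: x = 1 and the factor k + 3/2 cancels (top and bottom), leaving C = -11/3.
Adjacent-term ratio: r(k) = 1 * 1 / [(k+1)] - rational in k. x = 1; t_0 = -\frac{11}{3}; negate the roots.


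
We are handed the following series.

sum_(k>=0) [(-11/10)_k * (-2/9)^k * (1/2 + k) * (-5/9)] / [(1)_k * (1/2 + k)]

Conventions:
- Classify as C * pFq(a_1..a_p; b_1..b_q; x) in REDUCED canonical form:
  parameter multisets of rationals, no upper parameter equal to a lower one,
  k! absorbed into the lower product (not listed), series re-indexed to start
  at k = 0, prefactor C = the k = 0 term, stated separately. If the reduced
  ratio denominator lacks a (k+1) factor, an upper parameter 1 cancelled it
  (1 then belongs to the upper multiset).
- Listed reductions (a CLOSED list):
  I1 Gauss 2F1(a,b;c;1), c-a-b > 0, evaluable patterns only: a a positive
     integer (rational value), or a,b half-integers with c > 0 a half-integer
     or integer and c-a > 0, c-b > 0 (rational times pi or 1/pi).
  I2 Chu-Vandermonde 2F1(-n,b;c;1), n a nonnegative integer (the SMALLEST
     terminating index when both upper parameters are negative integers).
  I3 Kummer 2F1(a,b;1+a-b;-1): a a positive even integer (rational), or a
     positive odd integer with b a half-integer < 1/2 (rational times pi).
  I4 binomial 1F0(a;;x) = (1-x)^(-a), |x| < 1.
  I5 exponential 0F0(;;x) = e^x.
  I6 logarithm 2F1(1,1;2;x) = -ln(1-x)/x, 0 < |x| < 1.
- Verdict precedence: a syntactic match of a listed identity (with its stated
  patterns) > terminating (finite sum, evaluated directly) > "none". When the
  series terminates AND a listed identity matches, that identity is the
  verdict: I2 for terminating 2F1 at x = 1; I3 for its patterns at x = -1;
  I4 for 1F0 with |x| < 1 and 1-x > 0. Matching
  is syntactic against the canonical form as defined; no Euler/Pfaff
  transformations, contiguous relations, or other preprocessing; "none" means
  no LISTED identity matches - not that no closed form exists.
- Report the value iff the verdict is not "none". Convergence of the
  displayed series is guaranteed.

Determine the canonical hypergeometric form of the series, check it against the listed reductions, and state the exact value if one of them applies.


Prefactor -5/9, argument -2/9: 1F0 with upper {-11/10} over lower {-}. Verdict at x = -2/9: binomial (I4) matches (the 1F0 binomial series: exponent 11/10, x = -2/9). Its exact value is (-5/9) * (11/9)^(11/10).

Key step: from the first term -5/9: (1)_k (C = -5/9, x = -2/9) is k! itself.
Step ratio: r(k) = (-2/9) * (k-11/10) / [(k+1)] - rational in k, leading ratio (-2/9); with t_0 = -5/9, classification follows.


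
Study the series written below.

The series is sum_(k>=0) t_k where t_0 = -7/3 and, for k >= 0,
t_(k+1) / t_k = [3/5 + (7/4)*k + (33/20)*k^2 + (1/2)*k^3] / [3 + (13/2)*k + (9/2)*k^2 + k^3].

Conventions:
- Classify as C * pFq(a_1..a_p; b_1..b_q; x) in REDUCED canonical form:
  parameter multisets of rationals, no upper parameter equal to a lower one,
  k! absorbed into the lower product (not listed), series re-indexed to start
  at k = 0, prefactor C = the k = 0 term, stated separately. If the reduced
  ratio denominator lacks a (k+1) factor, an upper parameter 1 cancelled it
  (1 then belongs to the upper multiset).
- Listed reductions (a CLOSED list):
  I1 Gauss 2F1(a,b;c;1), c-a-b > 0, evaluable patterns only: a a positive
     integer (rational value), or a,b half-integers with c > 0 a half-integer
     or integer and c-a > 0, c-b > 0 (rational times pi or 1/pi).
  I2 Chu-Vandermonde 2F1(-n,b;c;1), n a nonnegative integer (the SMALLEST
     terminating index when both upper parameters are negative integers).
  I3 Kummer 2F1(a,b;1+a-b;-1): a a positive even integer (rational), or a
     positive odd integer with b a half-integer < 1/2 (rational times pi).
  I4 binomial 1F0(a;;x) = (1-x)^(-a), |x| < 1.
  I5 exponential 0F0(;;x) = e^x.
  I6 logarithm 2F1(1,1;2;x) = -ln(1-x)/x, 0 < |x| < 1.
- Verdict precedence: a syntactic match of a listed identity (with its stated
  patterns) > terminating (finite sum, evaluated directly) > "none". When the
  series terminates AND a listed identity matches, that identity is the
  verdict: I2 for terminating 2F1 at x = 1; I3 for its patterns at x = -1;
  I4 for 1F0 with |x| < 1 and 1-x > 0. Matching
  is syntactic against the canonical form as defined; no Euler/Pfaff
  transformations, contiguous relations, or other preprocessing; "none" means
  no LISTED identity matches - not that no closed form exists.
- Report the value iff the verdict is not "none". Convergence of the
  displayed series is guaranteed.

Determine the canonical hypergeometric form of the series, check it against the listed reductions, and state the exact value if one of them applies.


x = 1/2 here; the reduced form reads 2F1, upper {4/5, 1}, lower {2}, C = -7/3. Verdict: none. A 2F1 with upper {4/5, 1} fits none of I1-I6 at x = 1/2; the sum runs forever.

Key observation: with t_0 = -7/3, factor the ratio over Q (prefactor -7/3): negated roots = parameters.
Term ratio: r(k) = (1/2) * (k+4/5) (k+1) / [(k+2) (k+1)] - rational in k, leading ratio (1/2); with t_0 = -7/3, classification follows.


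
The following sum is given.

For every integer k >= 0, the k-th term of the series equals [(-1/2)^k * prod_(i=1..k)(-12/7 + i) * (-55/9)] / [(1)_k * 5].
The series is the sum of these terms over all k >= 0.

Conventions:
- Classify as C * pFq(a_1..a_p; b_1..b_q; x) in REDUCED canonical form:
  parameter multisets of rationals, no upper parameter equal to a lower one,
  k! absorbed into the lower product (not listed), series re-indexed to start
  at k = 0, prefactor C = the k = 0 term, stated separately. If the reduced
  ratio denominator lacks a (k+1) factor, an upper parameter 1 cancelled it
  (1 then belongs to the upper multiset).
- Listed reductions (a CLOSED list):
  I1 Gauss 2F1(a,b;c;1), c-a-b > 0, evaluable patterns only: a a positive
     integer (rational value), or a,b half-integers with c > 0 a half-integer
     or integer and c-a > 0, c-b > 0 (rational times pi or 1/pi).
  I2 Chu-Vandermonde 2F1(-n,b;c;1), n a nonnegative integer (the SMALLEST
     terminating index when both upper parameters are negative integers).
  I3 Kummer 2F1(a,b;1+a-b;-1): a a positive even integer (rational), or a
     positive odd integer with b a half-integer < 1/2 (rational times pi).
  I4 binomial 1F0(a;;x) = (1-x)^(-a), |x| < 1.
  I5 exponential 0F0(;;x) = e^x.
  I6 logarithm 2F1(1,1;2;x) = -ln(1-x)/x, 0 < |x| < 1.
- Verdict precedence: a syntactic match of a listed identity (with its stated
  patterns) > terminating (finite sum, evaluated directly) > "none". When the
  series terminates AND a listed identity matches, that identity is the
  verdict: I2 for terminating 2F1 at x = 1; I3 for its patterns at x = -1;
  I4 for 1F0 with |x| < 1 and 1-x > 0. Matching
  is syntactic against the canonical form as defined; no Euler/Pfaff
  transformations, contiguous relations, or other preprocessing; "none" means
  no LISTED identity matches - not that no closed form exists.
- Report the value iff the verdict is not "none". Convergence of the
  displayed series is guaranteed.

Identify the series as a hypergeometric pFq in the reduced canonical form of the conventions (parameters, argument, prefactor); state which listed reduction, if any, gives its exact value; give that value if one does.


This is -11/9 * 1F0(-5/7; -; -1/2) in reduced canonical form. Verdict: binomial (I4) applies (the 1F0 binomial series: exponent 5/7, x = -1/2). Value: (-11/9) * (3/2)^(5/7).

Structural cue: with t_0 = -11/9, the constant factors (prefactor -11/9) combine into one prefactor.
Adjacent-term ratio: r(k) = (-1/2) * (k-5/7) / [(k+1)] - rational in k. x = (-1/2); t_0 = -11/9; negate the roots.
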